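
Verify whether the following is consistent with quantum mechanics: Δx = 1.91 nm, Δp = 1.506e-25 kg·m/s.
Yes, it satisfies the uncertainty principle.

Calculate the product ΔxΔp:
ΔxΔp = (1.910e-09 m) × (1.506e-25 kg·m/s)
ΔxΔp = 2.876e-34 J·s

Compare to the minimum allowed value ℏ/2:
ℏ/2 = 5.273e-35 J·s

Since ΔxΔp = 2.876e-34 J·s ≥ 5.273e-35 J·s = ℏ/2,
the measurement satisfies the uncertainty principle.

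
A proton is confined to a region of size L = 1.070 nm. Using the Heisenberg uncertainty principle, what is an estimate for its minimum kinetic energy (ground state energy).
4.531 μeV

Using the uncertainty principle to estimate ground state energy:

1. The position uncertainty is approximately the confinement size:
   Δx ≈ L = 1.070e-09 m

2. From ΔxΔp ≥ ℏ/2, the minimum momentum uncertainty is:
   Δp ≈ ℏ/(2L) = 4.928e-26 kg·m/s

3. The kinetic energy is approximately:
   KE ≈ (Δp)²/(2m) = (4.928e-26)²/(2 × 1.673e-27 kg)
   KE ≈ 7.259e-25 J = 4.531 μeV

This is an order-of-magnitude estimate of the ground state energy.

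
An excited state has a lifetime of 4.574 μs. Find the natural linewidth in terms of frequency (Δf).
17.398 kHz

Using the energy-time uncertainty principle and E = hf:
ΔEΔt ≥ ℏ/2
hΔf·Δt ≥ ℏ/2

The minimum frequency uncertainty is:
Δf = ℏ/(2hτ) = 1/(4πτ)
Δf = 1/(4π × 4.574e-06 s)
Δf = 1.740e+04 Hz = 17.398 kHz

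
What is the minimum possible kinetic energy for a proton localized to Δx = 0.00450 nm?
256.171 meV

Localizing a particle requires giving it sufficient momentum uncertainty:

1. From uncertainty principle: Δp ≥ ℏ/(2Δx)
   Δp_min = (1.055e-34 J·s) / (2 × 4.500e-12 m)
   Δp_min = 1.172e-23 kg·m/s

2. This momentum uncertainty corresponds to kinetic energy:
   KE ≈ (Δp)²/(2m) = (1.172e-23)²/(2 × 1.673e-27 kg)
   KE = 4.104e-20 J = 256.171 meV

Tighter localization requires more energy.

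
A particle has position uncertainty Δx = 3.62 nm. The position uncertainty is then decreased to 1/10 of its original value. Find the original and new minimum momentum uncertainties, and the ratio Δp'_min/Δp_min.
Original Δp_min = 1.457 × 10^-26 kg·m/s; new Δp'_min = 1.457 × 10^-25 kg·m/s; ratio Δp'_min/Δp_min = 10.

From the uncertainty principle ΔxΔp ≥ ℏ/2, the minimum momentum uncertainty is Δp_min = ℏ/(2Δx).

Original (Δx = 3.62 nm = 3.620e-09 m):
Δp_min = (1.055e-34 J·s)/(2 × 3.620e-09 m) = 1.457e-26 kg·m/s

When Δx → (1/10)Δx:
Δp'_min = ℏ/(2 × (1/10)Δx) = 10 × ℏ/(2Δx) = 10 × Δp_min
Δp'_min = 10 × 1.457e-26 kg·m/s = 1.457e-25 kg·m/s

Since Δp_min ∝ 1/Δx, when Δx is decreased to 1/10 of its original value, Δp_min increases to 10 times its original value.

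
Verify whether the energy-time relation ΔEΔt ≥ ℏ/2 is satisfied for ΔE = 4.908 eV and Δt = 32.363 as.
No, it violates the uncertainty relation.

Calculate the product ΔEΔt:
ΔE = 4.908 eV = 7.863e-19 J
ΔEΔt = (7.863e-19 J) × (3.236e-17 s)
ΔEΔt = 2.545e-35 J·s

Compare to the minimum allowed value ℏ/2:
ℏ/2 = 5.273e-35 J·s

Since ΔEΔt = 2.545e-35 J·s < 5.273e-35 J·s = ℏ/2,
this violates the uncertainty relation.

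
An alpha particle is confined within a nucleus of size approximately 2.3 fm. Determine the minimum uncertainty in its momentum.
2.293 × 10^-20 kg·m/s

Using the Heisenberg uncertainty principle:
ΔxΔp ≥ ℏ/2

With Δx ≈ L = 2.300e-15 m (the confinement size):
Δp_min = ℏ/(2Δx)
Δp_min = (1.055e-34 J·s) / (2 × 2.300e-15 m)
Δp_min = 2.293e-20 kg·m/s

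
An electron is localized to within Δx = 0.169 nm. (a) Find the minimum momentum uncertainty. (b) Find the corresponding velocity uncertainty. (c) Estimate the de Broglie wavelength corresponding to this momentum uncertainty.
(a) Δp_min = 3.120 × 10^-25 kg·m/s
(b) Δv_min = 342.508 km/s
(c) λ_dB = 2.124 nm

Step-by-step:

(a) From the uncertainty principle:
Δp_min = ℏ/(2Δx) = (1.055e-34 J·s)/(2 × 1.690e-10 m) = 3.120e-25 kg·m/s

(b) The velocity uncertainty:
Δv = Δp/m = (3.120e-25 kg·m/s)/(9.109e-31 kg) = 3.425e+05 m/s = 342.508 km/s

(c) The de Broglie wavelength for this momentum:
λ = h/p = (6.626e-34 J·s)/(3.120e-25 kg·m/s) = 2.124e-09 m = 2.124 nm

Note: The de Broglie wavelength is comparable to the localization size, as expected from wave-particle duality.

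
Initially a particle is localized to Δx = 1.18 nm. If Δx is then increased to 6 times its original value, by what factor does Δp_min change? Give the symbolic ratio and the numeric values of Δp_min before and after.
Original Δp_min = 4.469 × 10^-26 kg·m/s; new Δp'_min = 7.448 × 10^-27 kg·m/s; ratio Δp'_min/Δp_min = 1/6.

From the uncertainty principle ΔxΔp ≥ ℏ/2, the minimum momentum uncertainty is Δp_min = ℏ/(2Δx).

Original (Δx = 1.18 nm = 1.180e-09 m):
Δp_min = (1.055e-34 J·s)/(2 × 1.180e-09 m) = 4.469e-26 kg·m/s

When Δx → 6Δx:
Δp'_min = ℏ/(2 × 6Δx) = (1/6) × ℏ/(2Δx) = (1/6) × Δp_min
Δp'_min = 1/6 × 4.469e-26 kg·m/s = 7.448e-27 kg·m/s

Since Δp_min ∝ 1/Δx, when Δx is increased to 6 times its original value, Δp_min decreases to 1/6 of its original value.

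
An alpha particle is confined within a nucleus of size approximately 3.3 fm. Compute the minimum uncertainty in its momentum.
1.598 × 10^-20 kg·m/s

Using the Heisenberg uncertainty principle:
ΔxΔp ≥ ℏ/2

With Δx ≈ L = 3.300e-15 m (the confinement size):
Δp_min = ℏ/(2Δx)
Δp_min = (1.055e-34 J·s) / (2 × 3.300e-15 m)
Δp_min = 1.598e-20 kg·m/s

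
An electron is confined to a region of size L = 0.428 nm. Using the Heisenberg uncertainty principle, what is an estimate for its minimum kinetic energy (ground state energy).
51.997 meV

Using the uncertainty principle to estimate ground state energy:

1. The position uncertainty is approximately the confinement size:
   Δx ≈ L = 4.280e-10 m

2. From ΔxΔp ≥ ℏ/2, the minimum momentum uncertainty is:
   Δp ≈ ℏ/(2L) = 1.232e-25 kg·m/s

3. The kinetic energy is approximately:
   KE ≈ (Δp)²/(2m) = (1.232e-25)²/(2 × 9.109e-31 kg)
   KE ≈ 8.331e-21 J = 51.997 meV

This is an order-of-magnitude estimate of the ground state energy.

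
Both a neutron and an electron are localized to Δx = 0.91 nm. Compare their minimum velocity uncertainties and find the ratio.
The electron has the larger minimum velocity uncertainty, by a ratio of 1838.7.

For both particles, Δp_min = ℏ/(2Δx) = 5.794e-26 kg·m/s (same for both).

The velocity uncertainty is Δv = Δp/m:
- neutron: Δv = 5.794e-26 / 1.675e-27 = 3.459e+01 m/s = 34.595 m/s
- electron: Δv = 5.794e-26 / 9.109e-31 = 6.361e+04 m/s = 63.609 km/s

Ratio: 6.361e+04 / 3.459e+01 = 1838.7

The lighter particle has larger velocity uncertainty because Δv ∝ 1/m.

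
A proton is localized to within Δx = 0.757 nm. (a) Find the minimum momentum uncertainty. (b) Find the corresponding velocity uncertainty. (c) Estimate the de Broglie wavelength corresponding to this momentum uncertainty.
(a) Δp_min = 6.965 × 10^-26 kg·m/s
(b) Δv_min = 41.644 m/s
(c) λ_dB = 9.513 nm

Step-by-step:

(a) From the uncertainty principle:
Δp_min = ℏ/(2Δx) = (1.055e-34 J·s)/(2 × 7.570e-10 m) = 6.965e-26 kg·m/s

(b) The velocity uncertainty:
Δv = Δp/m = (6.965e-26 kg·m/s)/(1.673e-27 kg) = 4.164e+01 m/s = 41.644 m/s

(c) The de Broglie wavelength for this momentum:
λ = h/p = (6.626e-34 J·s)/(6.965e-26 kg·m/s) = 9.513e-09 m = 9.513 nm

Note: The de Broglie wavelength is comparable to the localization size, as expected from wave-particle duality.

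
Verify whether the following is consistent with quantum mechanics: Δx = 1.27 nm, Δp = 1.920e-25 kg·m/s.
Yes, it satisfies the uncertainty principle.

Calculate the product ΔxΔp:
ΔxΔp = (1.270e-09 m) × (1.920e-25 kg·m/s)
ΔxΔp = 2.438e-34 J·s

Compare to the minimum allowed value ℏ/2:
ℏ/2 = 5.273e-35 J·s

Since ΔxΔp = 2.438e-34 J·s ≥ 5.273e-35 J·s = ℏ/2,
the measurement satisfies the uncertainty principle.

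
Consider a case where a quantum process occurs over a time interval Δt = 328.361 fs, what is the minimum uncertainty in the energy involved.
1.002 meV

Using the energy-time uncertainty principle:
ΔEΔt ≥ ℏ/2

The minimum uncertainty in energy is:
ΔE_min = ℏ/(2Δt)
ΔE_min = (1.055e-34 J·s) / (2 × 3.284e-13 s)
ΔE_min = 1.606e-22 J = 1.002 meV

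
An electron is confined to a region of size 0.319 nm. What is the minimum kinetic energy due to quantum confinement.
93.601 meV

Using the uncertainty principle:

1. Position uncertainty: Δx ≈ 3.190e-10 m
2. Minimum momentum uncertainty: Δp = ℏ/(2Δx) = 1.653e-25 kg·m/s
3. Minimum kinetic energy:
   KE = (Δp)²/(2m) = (1.653e-25)²/(2 × 9.109e-31 kg)
   KE = 1.500e-20 J = 93.601 meV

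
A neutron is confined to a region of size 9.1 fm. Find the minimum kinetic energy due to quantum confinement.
62.557 keV

Using the uncertainty principle:

1. Position uncertainty: Δx ≈ 9.100e-15 m
2. Minimum momentum uncertainty: Δp = ℏ/(2Δx) = 5.794e-21 kg·m/s
3. Minimum kinetic energy:
   KE = (Δp)²/(2m) = (5.794e-21)²/(2 × 1.675e-27 kg)
   KE = 1.002e-14 J = 62.557 keV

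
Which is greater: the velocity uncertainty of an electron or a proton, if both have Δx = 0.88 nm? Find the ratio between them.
The electron has the larger minimum velocity uncertainty, by a ratio of 1836.2.

For both particles, Δp_min = ℏ/(2Δx) = 5.992e-26 kg·m/s (same for both).

The velocity uncertainty is Δv = Δp/m:
- electron: Δv = 5.992e-26 / 9.109e-31 = 6.578e+04 m/s = 65.777 km/s
- proton: Δv = 5.992e-26 / 1.673e-27 = 3.582e+01 m/s = 35.823 m/s

Ratio: 6.578e+04 / 3.582e+01 = 1836.2

The lighter particle has larger velocity uncertainty because Δv ∝ 1/m.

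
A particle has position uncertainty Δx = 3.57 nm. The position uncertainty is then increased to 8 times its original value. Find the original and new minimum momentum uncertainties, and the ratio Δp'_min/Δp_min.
Original Δp_min = 1.477 × 10^-26 kg·m/s; new Δp'_min = 1.846 × 10^-27 kg·m/s; ratio Δp'_min/Δp_min = 1/8.

From the uncertainty principle ΔxΔp ≥ ℏ/2, the minimum momentum uncertainty is Δp_min = ℏ/(2Δx).

Original (Δx = 3.57 nm = 3.570e-09 m):
Δp_min = (1.055e-34 J·s)/(2 × 3.570e-09 m) = 1.477e-26 kg·m/s

When Δx → 8Δx:
Δp'_min = ℏ/(2 × 8Δx) = (1/8) × ℏ/(2Δx) = (1/8) × Δp_min
Δp'_min = 1/8 × 1.477e-26 kg·m/s = 1.846e-27 kg·m/s

Since Δp_min ∝ 1/Δx, when Δx is increased to 8 times its original value, Δp_min decreases to 1/8 of its original value.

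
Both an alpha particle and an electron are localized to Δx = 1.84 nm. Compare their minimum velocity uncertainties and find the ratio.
The electron has the larger minimum velocity uncertainty, by a ratio of 7294.3.

For both particles, Δp_min = ℏ/(2Δx) = 2.866e-26 kg·m/s (same for both).

The velocity uncertainty is Δv = Δp/m:
- alpha particle: Δv = 2.866e-26 / 6.645e-27 = 4.313e+00 m/s = 4.313 m/s
- electron: Δv = 2.866e-26 / 9.109e-31 = 3.146e+04 m/s = 31.459 km/s

Ratio: 3.146e+04 / 4.313e+00 = 7294.3

The lighter particle has larger velocity uncertainty because Δv ∝ 1/m.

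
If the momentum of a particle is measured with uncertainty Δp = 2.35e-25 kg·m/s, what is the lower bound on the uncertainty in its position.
224.377 pm

Using the Heisenberg uncertainty principle:
ΔxΔp ≥ ℏ/2

The minimum uncertainty in position is:
Δx_min = ℏ/(2Δp)
Δx_min = (1.055e-34 J·s) / (2 × 2.350e-25 kg·m/s)
Δx_min = 2.244e-10 m = 224.377 pm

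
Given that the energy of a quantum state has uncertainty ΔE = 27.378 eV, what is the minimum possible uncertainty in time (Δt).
12.021 as

Using the energy-time uncertainty principle:
ΔEΔt ≥ ℏ/2

The minimum uncertainty in time is:
Δt_min = ℏ/(2ΔE)
Δt_min = (1.055e-34 J·s) / (2 × 4.386e-18 J)
Δt_min = 1.202e-17 s = 12.021 as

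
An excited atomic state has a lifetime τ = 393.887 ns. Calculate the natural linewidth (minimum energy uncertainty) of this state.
835.534 peV

Using the energy-time uncertainty principle:
ΔEΔt ≥ ℏ/2

The lifetime τ represents the time uncertainty Δt.
The natural linewidth (minimum energy uncertainty) is:

ΔE = ℏ/(2τ)
ΔE = (1.055e-34 J·s) / (2 × 3.939e-07 s)
ΔE = 1.339e-28 J = 835.534 peV

This natural linewidth limits the precision of spectroscopic measurements.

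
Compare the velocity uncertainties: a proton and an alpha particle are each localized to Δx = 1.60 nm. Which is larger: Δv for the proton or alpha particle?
The proton has the larger minimum velocity uncertainty, by a ratio of 4.0.

For both particles, Δp_min = ℏ/(2Δx) = 3.296e-26 kg·m/s (same for both).

The velocity uncertainty is Δv = Δp/m:
- proton: Δv = 3.296e-26 / 1.673e-27 = 1.970e+01 m/s = 19.703 m/s
- alpha particle: Δv = 3.296e-26 / 6.645e-27 = 4.960e+00 m/s = 4.960 m/s

Ratio: 1.970e+01 / 4.960e+00 = 4.0

The lighter particle has larger velocity uncertainty because Δv ∝ 1/m.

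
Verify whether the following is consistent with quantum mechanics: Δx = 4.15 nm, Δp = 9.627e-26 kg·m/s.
Yes, it satisfies the uncertainty principle.

Calculate the product ΔxΔp:
ΔxΔp = (4.150e-09 m) × (9.627e-26 kg·m/s)
ΔxΔp = 3.995e-34 J·s

Compare to the minimum allowed value ℏ/2:
ℏ/2 = 5.273e-35 J·s

Since ΔxΔp = 3.995e-34 J·s ≥ 5.273e-35 J·s = ℏ/2,
the measurement satisfies the uncertainty principle.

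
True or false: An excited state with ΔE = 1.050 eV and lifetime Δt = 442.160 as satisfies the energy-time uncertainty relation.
Yes, it satisfies the uncertainty relation.

Calculate the product ΔEΔt:
ΔE = 1.050 eV = 1.682e-19 J
ΔEΔt = (1.682e-19 J) × (4.422e-16 s)
ΔEΔt = 7.438e-35 J·s

Compare to the minimum allowed value ℏ/2:
ℏ/2 = 5.273e-35 J·s

Since ΔEΔt = 7.438e-35 J·s ≥ 5.273e-35 J·s = ℏ/2,
this satisfies the uncertainty relation.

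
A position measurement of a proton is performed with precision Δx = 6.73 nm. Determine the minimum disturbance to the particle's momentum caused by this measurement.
7.835 × 10^-27 kg·m/s

The uncertainty principle implies that measuring position disturbs momentum:
ΔxΔp ≥ ℏ/2

When we measure position with precision Δx, we necessarily introduce a momentum uncertainty:
Δp ≥ ℏ/(2Δx)
Δp_min = (1.055e-34 J·s) / (2 × 6.730e-09 m)
Δp_min = 7.835e-27 kg·m/s

The more precisely we measure position, the greater the momentum disturbance.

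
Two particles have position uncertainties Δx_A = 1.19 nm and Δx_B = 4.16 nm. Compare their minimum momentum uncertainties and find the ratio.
Particle A has the larger minimum momentum uncertainty, by a factor of 3.50.

For each particle, the minimum momentum uncertainty is Δp_min = ℏ/(2Δx):

Particle A: Δp_A = ℏ/(2×1.190e-09 m) = 4.431e-26 kg·m/s
Particle B: Δp_B = ℏ/(2×4.160e-09 m) = 1.268e-26 kg·m/s

Ratio: Δp_A/Δp_B = 3.50

Since Δp_min ∝ 1/Δx, the particle with smaller position uncertainty (A) has larger momentum uncertainty.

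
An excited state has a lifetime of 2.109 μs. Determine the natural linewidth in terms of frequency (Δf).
37.732 kHz

Using the energy-time uncertainty principle and E = hf:
ΔEΔt ≥ ℏ/2
hΔf·Δt ≥ ℏ/2

The minimum frequency uncertainty is:
Δf = ℏ/(2hτ) = 1/(4πτ)
Δf = 1/(4π × 2.109e-06 s)
Δf = 3.773e+04 Hz = 37.732 kHz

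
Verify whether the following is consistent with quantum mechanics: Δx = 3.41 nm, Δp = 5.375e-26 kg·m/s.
Yes, it satisfies the uncertainty principle.

Calculate the product ΔxΔp:
ΔxΔp = (3.410e-09 m) × (5.375e-26 kg·m/s)
ΔxΔp = 1.833e-34 J·s

Compare to the minimum allowed value ℏ/2:
ℏ/2 = 5.273e-35 J·s

Since ΔxΔp = 1.833e-34 J·s ≥ 5.273e-35 J·s = ℏ/2,
the measurement satisfies the uncertainty principle.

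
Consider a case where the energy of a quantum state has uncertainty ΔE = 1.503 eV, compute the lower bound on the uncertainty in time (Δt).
218.966 as

Using the energy-time uncertainty principle:
ΔEΔt ≥ ℏ/2

The minimum uncertainty in time is:
Δt_min = ℏ/(2ΔE)
Δt_min = (1.055e-34 J·s) / (2 × 2.408e-19 J)
Δt_min = 2.190e-16 s = 218.966 as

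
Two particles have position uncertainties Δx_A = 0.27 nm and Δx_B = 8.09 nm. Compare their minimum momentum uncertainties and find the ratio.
Particle A has the larger minimum momentum uncertainty, by a factor of 29.96.

For each particle, the minimum momentum uncertainty is Δp_min = ℏ/(2Δx):

Particle A: Δp_A = ℏ/(2×2.700e-10 m) = 1.953e-25 kg·m/s
Particle B: Δp_B = ℏ/(2×8.090e-09 m) = 6.518e-27 kg·m/s

Ratio: Δp_A/Δp_B = 29.96

Since Δp_min ∝ 1/Δx, the particle with smaller position uncertainty (A) has larger momentum uncertainty.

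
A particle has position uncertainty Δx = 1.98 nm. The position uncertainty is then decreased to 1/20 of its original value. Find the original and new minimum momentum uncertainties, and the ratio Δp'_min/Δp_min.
Original Δp_min = 2.663 × 10^-26 kg·m/s; new Δp'_min = 5.326 × 10^-25 kg·m/s; ratio Δp'_min/Δp_min = 20.

From the uncertainty principle ΔxΔp ≥ ℏ/2, the minimum momentum uncertainty is Δp_min = ℏ/(2Δx).

Original (Δx = 1.98 nm = 1.980e-09 m):
Δp_min = (1.055e-34 J·s)/(2 × 1.980e-09 m) = 2.663e-26 kg·m/s

When Δx → (1/20)Δx:
Δp'_min = ℏ/(2 × (1/20)Δx) = 20 × ℏ/(2Δx) = 20 × Δp_min
Δp'_min = 20 × 2.663e-26 kg·m/s = 5.326e-25 kg·m/s

Since Δp_min ∝ 1/Δx, when Δx is decreased to 1/20 of its original value, Δp_min increases to 20 times its original value.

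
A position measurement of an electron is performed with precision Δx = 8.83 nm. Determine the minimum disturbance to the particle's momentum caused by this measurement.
5.972 × 10^-27 kg·m/s

The uncertainty principle implies that measuring position disturbs momentum:
ΔxΔp ≥ ℏ/2

When we measure position with precision Δx, we necessarily introduce a momentum uncertainty:
Δp ≥ ℏ/(2Δx)
Δp_min = (1.055e-34 J·s) / (2 × 8.830e-09 m)
Δp_min = 5.972e-27 kg·m/s

The more precisely we measure position, the greater the momentum disturbance.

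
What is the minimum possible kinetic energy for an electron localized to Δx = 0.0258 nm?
14.309 eV

Localizing a particle requires giving it sufficient momentum uncertainty:

1. From uncertainty principle: Δp ≥ ℏ/(2Δx)
   Δp_min = (1.055e-34 J·s) / (2 × 2.580e-11 m)
   Δp_min = 2.044e-24 kg·m/s

2. This momentum uncertainty corresponds to kinetic energy:
   KE ≈ (Δp)²/(2m) = (2.044e-24)²/(2 × 9.109e-31 kg)
   KE = 2.293e-18 J = 14.309 eV

Tighter localization requires more energy.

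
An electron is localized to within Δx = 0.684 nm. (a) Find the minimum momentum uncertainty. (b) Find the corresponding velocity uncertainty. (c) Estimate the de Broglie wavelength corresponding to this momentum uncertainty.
(a) Δp_min = 7.709 × 10^-26 kg·m/s
(b) Δv_min = 84.625 km/s
(c) λ_dB = 8.595 nm

Step-by-step:

(a) From the uncertainty principle:
Δp_min = ℏ/(2Δx) = (1.055e-34 J·s)/(2 × 6.840e-10 m) = 7.709e-26 kg·m/s

(b) The velocity uncertainty:
Δv = Δp/m = (7.709e-26 kg·m/s)/(9.109e-31 kg) = 8.463e+04 m/s = 84.625 km/s

(c) The de Broglie wavelength for this momentum:
λ = h/p = (6.626e-34 J·s)/(7.709e-26 kg·m/s) = 8.595e-09 m = 8.595 nm

Note: The de Broglie wavelength is comparable to the localization size, as expected from wave-particle duality.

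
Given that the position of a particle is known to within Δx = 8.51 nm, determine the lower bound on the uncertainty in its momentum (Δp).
6.196 × 10^-27 kg·m/s

Using the Heisenberg uncertainty principle:
ΔxΔp ≥ ℏ/2

The minimum uncertainty in momentum is:
Δp_min = ℏ/(2Δx)
Δp_min = (1.055e-34 J·s) / (2 × 8.510e-09 m)
Δp_min = 6.196e-27 kg·m/s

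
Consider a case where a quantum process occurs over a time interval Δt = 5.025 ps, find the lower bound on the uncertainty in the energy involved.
65.494 μeV

Using the energy-time uncertainty principle:
ΔEΔt ≥ ℏ/2

The minimum uncertainty in energy is:
ΔE_min = ℏ/(2Δt)
ΔE_min = (1.055e-34 J·s) / (2 × 5.025e-12 s)
ΔE_min = 1.049e-23 J = 65.494 μeV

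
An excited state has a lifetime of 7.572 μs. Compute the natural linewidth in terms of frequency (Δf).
10.509 kHz

Using the energy-time uncertainty principle and E = hf:
ΔEΔt ≥ ℏ/2
hΔf·Δt ≥ ℏ/2

The minimum frequency uncertainty is:
Δf = ℏ/(2hτ) = 1/(4πτ)
Δf = 1/(4π × 7.572e-06 s)
Δf = 1.051e+04 Hz = 10.509 kHz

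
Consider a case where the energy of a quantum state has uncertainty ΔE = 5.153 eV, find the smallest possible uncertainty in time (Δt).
63.867 as

Using the energy-time uncertainty principle:
ΔEΔt ≥ ℏ/2

The minimum uncertainty in time is:
Δt_min = ℏ/(2ΔE)
Δt_min = (1.055e-34 J·s) / (2 × 8.256e-19 J)
Δt_min = 6.387e-17 s = 63.867 as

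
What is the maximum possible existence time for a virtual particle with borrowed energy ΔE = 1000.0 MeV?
3.291 × 10^-25 s

Using the energy-time uncertainty principle:
ΔEΔt ≥ ℏ/2

For a virtual particle borrowing energy ΔE, the maximum lifetime is:
Δt_max = ℏ/(2ΔE)

Converting energy:
ΔE = 1000.0 MeV = 1.602e-10 J

Δt_max = (1.055e-34 J·s) / (2 × 1.602e-10 J)
Δt_max = 3.291e-25 s = 3.291 × 10^-25 s

Virtual particles with higher borrowed energy exist for shorter times.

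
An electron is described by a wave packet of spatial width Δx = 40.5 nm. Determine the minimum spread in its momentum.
1.302 × 10^-27 kg·m/s

For a wave packet, the spatial width Δx and momentum spread Δp are related by the uncertainty principle:
ΔxΔp ≥ ℏ/2

The minimum momentum spread is:
Δp_min = ℏ/(2Δx)
Δp_min = (1.055e-34 J·s) / (2 × 4.050e-08 m)
Δp_min = 1.302e-27 kg·m/s

A wave packet cannot have both a well-defined position and well-defined momentum.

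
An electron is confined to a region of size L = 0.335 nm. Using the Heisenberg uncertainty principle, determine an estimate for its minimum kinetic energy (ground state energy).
84.874 meV

Using the uncertainty principle to estimate ground state energy:

1. The position uncertainty is approximately the confinement size:
   Δx ≈ L = 3.350e-10 m

2. From ΔxΔp ≥ ℏ/2, the minimum momentum uncertainty is:
   Δp ≈ ℏ/(2L) = 1.574e-25 kg·m/s

3. The kinetic energy is approximately:
   KE ≈ (Δp)²/(2m) = (1.574e-25)²/(2 × 9.109e-31 kg)
   KE ≈ 1.360e-20 J = 84.874 meV

This is an order-of-magnitude estimate of the ground state energy.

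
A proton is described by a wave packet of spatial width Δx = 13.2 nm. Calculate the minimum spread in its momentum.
3.995 × 10^-27 kg·m/s

For a wave packet, the spatial width Δx and momentum spread Δp are related by the uncertainty principle:
ΔxΔp ≥ ℏ/2

The minimum momentum spread is:
Δp_min = ℏ/(2Δx)
Δp_min = (1.055e-34 J·s) / (2 × 1.320e-08 m)
Δp_min = 3.995e-27 kg·m/s

A wave packet cannot have both a well-defined position and well-defined momentum.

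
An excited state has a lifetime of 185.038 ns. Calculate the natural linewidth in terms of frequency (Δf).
430.060 kHz

Using the energy-time uncertainty principle and E = hf:
ΔEΔt ≥ ℏ/2
hΔf·Δt ≥ ℏ/2

The minimum frequency uncertainty is:
Δf = ℏ/(2hτ) = 1/(4πτ)
Δf = 1/(4π × 1.850e-07 s)
Δf = 4.301e+05 Hz = 430.060 kHz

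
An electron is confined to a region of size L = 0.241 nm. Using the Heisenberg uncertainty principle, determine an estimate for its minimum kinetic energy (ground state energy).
163.994 meV

Using the uncertainty principle to estimate ground state energy:

1. The position uncertainty is approximately the confinement size:
   Δx ≈ L = 2.410e-10 m

2. From ΔxΔp ≥ ℏ/2, the minimum momentum uncertainty is:
   Δp ≈ ℏ/(2L) = 2.188e-25 kg·m/s

3. The kinetic energy is approximately:
   KE ≈ (Δp)²/(2m) = (2.188e-25)²/(2 × 9.109e-31 kg)
   KE ≈ 2.627e-20 J = 163.994 meV

This is an order-of-magnitude estimate of the ground state energy.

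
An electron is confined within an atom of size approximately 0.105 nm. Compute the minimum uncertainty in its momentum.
5.022 × 10^-25 kg·m/s

Using the Heisenberg uncertainty principle:
ΔxΔp ≥ ℏ/2

With Δx ≈ L = 1.050e-10 m (the confinement size):
Δp_min = ℏ/(2Δx)
Δp_min = (1.055e-34 J·s) / (2 × 1.050e-10 m)
Δp_min = 5.022e-25 kg·m/s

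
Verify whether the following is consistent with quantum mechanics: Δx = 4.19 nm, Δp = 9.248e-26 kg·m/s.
Yes, it satisfies the uncertainty principle.

Calculate the product ΔxΔp:
ΔxΔp = (4.190e-09 m) × (9.248e-26 kg·m/s)
ΔxΔp = 3.875e-34 J·s

Compare to the minimum allowed value ℏ/2:
ℏ/2 = 5.273e-35 J·s

Since ΔxΔp = 3.875e-34 J·s ≥ 5.273e-35 J·s = ℏ/2,
the measurement satisfies the uncertainty principle.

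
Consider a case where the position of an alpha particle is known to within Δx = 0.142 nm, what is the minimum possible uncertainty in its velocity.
55.884 m/s

Using the Heisenberg uncertainty principle and Δp = mΔv:
ΔxΔp ≥ ℏ/2
Δx(mΔv) ≥ ℏ/2

The minimum uncertainty in velocity is:
Δv_min = ℏ/(2mΔx)
Δv_min = (1.055e-34 J·s) / (2 × 6.645e-27 kg × 1.420e-10 m)
Δv_min = 5.588e+01 m/s = 55.884 m/s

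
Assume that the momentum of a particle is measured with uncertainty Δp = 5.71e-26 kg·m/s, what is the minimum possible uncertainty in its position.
923.443 pm

Using the Heisenberg uncertainty principle:
ΔxΔp ≥ ℏ/2

The minimum uncertainty in position is:
Δx_min = ℏ/(2Δp)
Δx_min = (1.055e-34 J·s) / (2 × 5.710e-26 kg·m/s)
Δx_min = 9.234e-10 m = 923.443 pm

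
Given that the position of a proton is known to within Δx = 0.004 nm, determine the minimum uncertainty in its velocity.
7.881 km/s

Using the Heisenberg uncertainty principle and Δp = mΔv:
ΔxΔp ≥ ℏ/2
Δx(mΔv) ≥ ℏ/2

The minimum uncertainty in velocity is:
Δv_min = ℏ/(2mΔx)
Δv_min = (1.055e-34 J·s) / (2 × 1.673e-27 kg × 4.000e-12 m)
Δv_min = 7.881e+03 m/s = 7.881 km/s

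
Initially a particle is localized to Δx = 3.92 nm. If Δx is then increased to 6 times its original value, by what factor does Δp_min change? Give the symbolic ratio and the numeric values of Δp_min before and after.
Original Δp_min = 1.345 × 10^-26 kg·m/s; new Δp'_min = 2.242 × 10^-27 kg·m/s; ratio Δp'_min/Δp_min = 1/6.

From the uncertainty principle ΔxΔp ≥ ℏ/2, the minimum momentum uncertainty is Δp_min = ℏ/(2Δx).

Original (Δx = 3.92 nm = 3.920e-09 m):
Δp_min = (1.055e-34 J·s)/(2 × 3.920e-09 m) = 1.345e-26 kg·m/s

When Δx → 6Δx:
Δp'_min = ℏ/(2 × 6Δx) = (1/6) × ℏ/(2Δx) = (1/6) × Δp_min
Δp'_min = 1/6 × 1.345e-26 kg·m/s = 2.242e-27 kg·m/s

Since Δp_min ∝ 1/Δx, when Δx is increased to 6 times its original value, Δp_min decreases to 1/6 of its original value.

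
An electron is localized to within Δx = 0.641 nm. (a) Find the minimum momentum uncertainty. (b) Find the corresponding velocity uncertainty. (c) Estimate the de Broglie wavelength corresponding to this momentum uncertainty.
(a) Δp_min = 8.226 × 10^-26 kg·m/s
(b) Δv_min = 90.302 km/s
(c) λ_dB = 8.055 nm

Step-by-step:

(a) From the uncertainty principle:
Δp_min = ℏ/(2Δx) = (1.055e-34 J·s)/(2 × 6.410e-10 m) = 8.226e-26 kg·m/s

(b) The velocity uncertainty:
Δv = Δp/m = (8.226e-26 kg·m/s)/(9.109e-31 kg) = 9.030e+04 m/s = 90.302 km/s

(c) The de Broglie wavelength for this momentum:
λ = h/p = (6.626e-34 J·s)/(8.226e-26 kg·m/s) = 8.055e-09 m = 8.055 nm

Note: The de Broglie wavelength is comparable to the localization size, as expected from wave-particle duality.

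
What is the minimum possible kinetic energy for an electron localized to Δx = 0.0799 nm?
1.492 eV

Localizing a particle requires giving it sufficient momentum uncertainty:

1. From uncertainty principle: Δp ≥ ℏ/(2Δx)
   Δp_min = (1.055e-34 J·s) / (2 × 7.990e-11 m)
   Δp_min = 6.599e-25 kg·m/s

2. This momentum uncertainty corresponds to kinetic energy:
   KE ≈ (Δp)²/(2m) = (6.599e-25)²/(2 × 9.109e-31 kg)
   KE = 2.390e-19 J = 1.492 eV

Tighter localization requires more energy.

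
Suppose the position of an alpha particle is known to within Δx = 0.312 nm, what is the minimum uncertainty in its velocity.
25.434 m/s

Using the Heisenberg uncertainty principle and Δp = mΔv:
ΔxΔp ≥ ℏ/2
Δx(mΔv) ≥ ℏ/2

The minimum uncertainty in velocity is:
Δv_min = ℏ/(2mΔx)
Δv_min = (1.055e-34 J·s) / (2 × 6.645e-27 kg × 3.120e-10 m)
Δv_min = 2.543e+01 m/s = 25.434 m/s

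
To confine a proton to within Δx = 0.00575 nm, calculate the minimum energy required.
156.898 meV

Localizing a particle requires giving it sufficient momentum uncertainty:

1. From uncertainty principle: Δp ≥ ℏ/(2Δx)
   Δp_min = (1.055e-34 J·s) / (2 × 5.750e-12 m)
   Δp_min = 9.170e-24 kg·m/s

2. This momentum uncertainty corresponds to kinetic energy:
   KE ≈ (Δp)²/(2m) = (9.170e-24)²/(2 × 1.673e-27 kg)
   KE = 2.514e-20 J = 156.898 meV

Tighter localization requires more energy.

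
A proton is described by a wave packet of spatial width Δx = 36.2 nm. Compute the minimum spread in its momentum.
1.457 × 10^-27 kg·m/s

For a wave packet, the spatial width Δx and momentum spread Δp are related by the uncertainty principle:
ΔxΔp ≥ ℏ/2

The minimum momentum spread is:
Δp_min = ℏ/(2Δx)
Δp_min = (1.055e-34 J·s) / (2 × 3.620e-08 m)
Δp_min = 1.457e-27 kg·m/s

A wave packet cannot have both a well-defined position and well-defined momentum.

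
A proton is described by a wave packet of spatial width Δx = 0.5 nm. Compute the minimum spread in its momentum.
1.055 × 10^-25 kg·m/s

For a wave packet, the spatial width Δx and momentum spread Δp are related by the uncertainty principle:
ΔxΔp ≥ ℏ/2

The minimum momentum spread is:
Δp_min = ℏ/(2Δx)
Δp_min = (1.055e-34 J·s) / (2 × 5.000e-10 m)
Δp_min = 1.055e-25 kg·m/s

A wave packet cannot have both a well-defined position and well-defined momentum.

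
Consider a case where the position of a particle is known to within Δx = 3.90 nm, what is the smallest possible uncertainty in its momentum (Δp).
1.352 × 10^-26 kg·m/s

Using the Heisenberg uncertainty principle:
ΔxΔp ≥ ℏ/2

The minimum uncertainty in momentum is:
Δp_min = ℏ/(2Δx)
Δp_min = (1.055e-34 J·s) / (2 × 3.900e-09 m)
Δp_min = 1.352e-26 kg·m/s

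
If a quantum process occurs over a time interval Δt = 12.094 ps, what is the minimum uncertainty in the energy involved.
27.212 μeV

Using the energy-time uncertainty principle:
ΔEΔt ≥ ℏ/2

The minimum uncertainty in energy is:
ΔE_min = ℏ/(2Δt)
ΔE_min = (1.055e-34 J·s) / (2 × 1.209e-11 s)
ΔE_min = 4.360e-24 J = 27.212 μeV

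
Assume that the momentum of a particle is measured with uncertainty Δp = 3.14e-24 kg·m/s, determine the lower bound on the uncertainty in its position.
16.793 pm

Using the Heisenberg uncertainty principle:
ΔxΔp ≥ ℏ/2

The minimum uncertainty in position is:
Δx_min = ℏ/(2Δp)
Δx_min = (1.055e-34 J·s) / (2 × 3.140e-24 kg·m/s)
Δx_min = 1.679e-11 m = 16.793 pm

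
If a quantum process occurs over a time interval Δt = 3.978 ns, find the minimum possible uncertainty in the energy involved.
82.732 neV

Using the energy-time uncertainty principle:
ΔEΔt ≥ ℏ/2

The minimum uncertainty in energy is:
ΔE_min = ℏ/(2Δt)
ΔE_min = (1.055e-34 J·s) / (2 × 3.978e-09 s)
ΔE_min = 1.326e-26 J = 82.732 neV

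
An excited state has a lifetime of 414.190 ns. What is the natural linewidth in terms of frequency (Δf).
192.128 kHz

Using the energy-time uncertainty principle and E = hf:
ΔEΔt ≥ ℏ/2
hΔf·Δt ≥ ℏ/2

The minimum frequency uncertainty is:
Δf = ℏ/(2hτ) = 1/(4πτ)
Δf = 1/(4π × 4.142e-07 s)
Δf = 1.921e+05 Hz = 192.128 kHz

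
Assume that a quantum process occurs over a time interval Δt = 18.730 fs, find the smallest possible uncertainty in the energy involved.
17.571 meV

Using the energy-time uncertainty principle:
ΔEΔt ≥ ℏ/2

The minimum uncertainty in energy is:
ΔE_min = ℏ/(2Δt)
ΔE_min = (1.055e-34 J·s) / (2 × 1.873e-14 s)
ΔE_min = 2.815e-21 J = 17.571 meV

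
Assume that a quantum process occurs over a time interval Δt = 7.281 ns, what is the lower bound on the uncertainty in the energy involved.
45.201 neV

Using the energy-time uncertainty principle:
ΔEΔt ≥ ℏ/2

The minimum uncertainty in energy is:
ΔE_min = ℏ/(2Δt)
ΔE_min = (1.055e-34 J·s) / (2 × 7.281e-09 s)
ΔE_min = 7.242e-27 J = 45.201 neV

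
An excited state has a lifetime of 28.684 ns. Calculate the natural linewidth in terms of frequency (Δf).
2.774 MHz

Using the energy-time uncertainty principle and E = hf:
ΔEΔt ≥ ℏ/2
hΔf·Δt ≥ ℏ/2

The minimum frequency uncertainty is:
Δf = ℏ/(2hτ) = 1/(4πτ)
Δf = 1/(4π × 2.868e-08 s)
Δf = 2.774e+06 Hz = 2.774 MHz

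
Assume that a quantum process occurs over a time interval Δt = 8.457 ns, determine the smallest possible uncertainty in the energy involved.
38.915 neV

Using the energy-time uncertainty principle:
ΔEΔt ≥ ℏ/2

The minimum uncertainty in energy is:
ΔE_min = ℏ/(2Δt)
ΔE_min = (1.055e-34 J·s) / (2 × 8.457e-09 s)
ΔE_min = 6.235e-27 J = 38.915 neV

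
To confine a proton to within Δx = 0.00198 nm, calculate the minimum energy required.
1.323 eV

Localizing a particle requires giving it sufficient momentum uncertainty:

1. From uncertainty principle: Δp ≥ ℏ/(2Δx)
   Δp_min = (1.055e-34 J·s) / (2 × 1.980e-12 m)
   Δp_min = 2.663e-23 kg·m/s

2. This momentum uncertainty corresponds to kinetic energy:
   KE ≈ (Δp)²/(2m) = (2.663e-23)²/(2 × 1.673e-27 kg)
   KE = 2.120e-19 J = 1.323 eV

Tighter localization requires more energy.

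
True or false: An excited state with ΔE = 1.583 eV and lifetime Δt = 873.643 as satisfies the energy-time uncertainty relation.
Yes, it satisfies the uncertainty relation.

Calculate the product ΔEΔt:
ΔE = 1.583 eV = 2.536e-19 J
ΔEΔt = (2.536e-19 J) × (8.736e-16 s)
ΔEΔt = 2.216e-34 J·s

Compare to the minimum allowed value ℏ/2:
ℏ/2 = 5.273e-35 J·s

Since ΔEΔt = 2.216e-34 J·s ≥ 5.273e-35 J·s = ℏ/2,
this satisfies the uncertainty relation.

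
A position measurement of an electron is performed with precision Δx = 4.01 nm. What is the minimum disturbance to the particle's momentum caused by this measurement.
1.315 × 10^-26 kg·m/s

The uncertainty principle implies that measuring position disturbs momentum:
ΔxΔp ≥ ℏ/2

When we measure position with precision Δx, we necessarily introduce a momentum uncertainty:
Δp ≥ ℏ/(2Δx)
Δp_min = (1.055e-34 J·s) / (2 × 4.010e-09 m)
Δp_min = 1.315e-26 kg·m/s

The more precisely we measure position, the greater the momentum disturbance.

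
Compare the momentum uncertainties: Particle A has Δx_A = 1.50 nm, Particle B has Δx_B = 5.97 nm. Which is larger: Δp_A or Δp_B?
Particle A has the larger minimum momentum uncertainty, by a factor of 3.98.

For each particle, the minimum momentum uncertainty is Δp_min = ℏ/(2Δx):

Particle A: Δp_A = ℏ/(2×1.500e-09 m) = 3.515e-26 kg·m/s
Particle B: Δp_B = ℏ/(2×5.970e-09 m) = 8.832e-27 kg·m/s

Ratio: Δp_A/Δp_B = 3.98

Since Δp_min ∝ 1/Δx, the particle with smaller position uncertainty (A) has larger momentum uncertainty.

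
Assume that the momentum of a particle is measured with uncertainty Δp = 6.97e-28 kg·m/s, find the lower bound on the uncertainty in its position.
75.651 nm

Using the Heisenberg uncertainty principle:
ΔxΔp ≥ ℏ/2

The minimum uncertainty in position is:
Δx_min = ℏ/(2Δp)
Δx_min = (1.055e-34 J·s) / (2 × 6.970e-28 kg·m/s)
Δx_min = 7.565e-08 m = 75.651 nm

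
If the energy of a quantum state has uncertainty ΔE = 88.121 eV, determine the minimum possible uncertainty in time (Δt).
3.735 as

Using the energy-time uncertainty principle:
ΔEΔt ≥ ℏ/2

The minimum uncertainty in time is:
Δt_min = ℏ/(2ΔE)
Δt_min = (1.055e-34 J·s) / (2 × 1.412e-17 J)
Δt_min = 3.735e-18 s = 3.735 as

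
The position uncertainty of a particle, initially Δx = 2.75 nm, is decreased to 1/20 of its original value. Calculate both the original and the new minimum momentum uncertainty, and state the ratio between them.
Original Δp_min = 1.917 × 10^-26 kg·m/s; new Δp'_min = 3.835 × 10^-25 kg·m/s; ratio Δp'_min/Δp_min = 20.

From the uncertainty principle ΔxΔp ≥ ℏ/2, the minimum momentum uncertainty is Δp_min = ℏ/(2Δx).

Original (Δx = 2.75 nm = 2.750e-09 m):
Δp_min = (1.055e-34 J·s)/(2 × 2.750e-09 m) = 1.917e-26 kg·m/s

When Δx → (1/20)Δx:
Δp'_min = ℏ/(2 × (1/20)Δx) = 20 × ℏ/(2Δx) = 20 × Δp_min
Δp'_min = 20 × 1.917e-26 kg·m/s = 3.835e-25 kg·m/s

Since Δp_min ∝ 1/Δx, when Δx is decreased to 1/20 of its original value, Δp_min increases to 20 times its original value.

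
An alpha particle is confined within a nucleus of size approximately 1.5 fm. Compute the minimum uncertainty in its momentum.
3.515 × 10^-20 kg·m/s

Using the Heisenberg uncertainty principle:
ΔxΔp ≥ ℏ/2

With Δx ≈ L = 1.500e-15 m (the confinement size):
Δp_min = ℏ/(2Δx)
Δp_min = (1.055e-34 J·s) / (2 × 1.500e-15 m)
Δp_min = 3.515e-20 kg·m/s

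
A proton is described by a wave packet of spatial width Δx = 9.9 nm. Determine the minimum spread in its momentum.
5.326 × 10^-27 kg·m/s

For a wave packet, the spatial width Δx and momentum spread Δp are related by the uncertainty principle:
ΔxΔp ≥ ℏ/2

The minimum momentum spread is:
Δp_min = ℏ/(2Δx)
Δp_min = (1.055e-34 J·s) / (2 × 9.900e-09 m)
Δp_min = 5.326e-27 kg·m/s

A wave packet cannot have both a well-defined position and well-defined momentum.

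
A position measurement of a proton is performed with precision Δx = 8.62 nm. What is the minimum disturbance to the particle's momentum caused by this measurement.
6.117 × 10^-27 kg·m/s

The uncertainty principle implies that measuring position disturbs momentum:
ΔxΔp ≥ ℏ/2

When we measure position with precision Δx, we necessarily introduce a momentum uncertainty:
Δp ≥ ℏ/(2Δx)
Δp_min = (1.055e-34 J·s) / (2 × 8.620e-09 m)
Δp_min = 6.117e-27 kg·m/s

The more precisely we measure position, the greater the momentum disturbance.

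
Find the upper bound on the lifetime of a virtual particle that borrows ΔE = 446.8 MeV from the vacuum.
7.366 × 10^-25 s

Using the energy-time uncertainty principle:
ΔEΔt ≥ ℏ/2

For a virtual particle borrowing energy ΔE, the maximum lifetime is:
Δt_max = ℏ/(2ΔE)

Converting energy:
ΔE = 446.8 MeV = 7.159e-11 J

Δt_max = (1.055e-34 J·s) / (2 × 7.159e-11 J)
Δt_max = 7.366e-25 s = 7.366 × 10^-25 s

Virtual particles with higher borrowed energy exist for shorter times.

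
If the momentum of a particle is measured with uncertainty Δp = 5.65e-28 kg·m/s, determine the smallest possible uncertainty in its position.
93.325 nm

Using the Heisenberg uncertainty principle:
ΔxΔp ≥ ℏ/2

The minimum uncertainty in position is:
Δx_min = ℏ/(2Δp)
Δx_min = (1.055e-34 J·s) / (2 × 5.650e-28 kg·m/s)
Δx_min = 9.332e-08 m = 93.325 nm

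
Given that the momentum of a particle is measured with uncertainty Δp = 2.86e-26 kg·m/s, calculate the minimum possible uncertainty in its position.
1.844 nm

Using the Heisenberg uncertainty principle:
ΔxΔp ≥ ℏ/2

The minimum uncertainty in position is:
Δx_min = ℏ/(2Δp)
Δx_min = (1.055e-34 J·s) / (2 × 2.860e-26 kg·m/s)
Δx_min = 1.844e-09 m = 1.844 nm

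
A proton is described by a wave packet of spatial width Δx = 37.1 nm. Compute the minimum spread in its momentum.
1.421 × 10^-27 kg·m/s

For a wave packet, the spatial width Δx and momentum spread Δp are related by the uncertainty principle:
ΔxΔp ≥ ℏ/2

The minimum momentum spread is:
Δp_min = ℏ/(2Δx)
Δp_min = (1.055e-34 J·s) / (2 × 3.710e-08 m)
Δp_min = 1.421e-27 kg·m/s

A wave packet cannot have both a well-defined position and well-defined momentum.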